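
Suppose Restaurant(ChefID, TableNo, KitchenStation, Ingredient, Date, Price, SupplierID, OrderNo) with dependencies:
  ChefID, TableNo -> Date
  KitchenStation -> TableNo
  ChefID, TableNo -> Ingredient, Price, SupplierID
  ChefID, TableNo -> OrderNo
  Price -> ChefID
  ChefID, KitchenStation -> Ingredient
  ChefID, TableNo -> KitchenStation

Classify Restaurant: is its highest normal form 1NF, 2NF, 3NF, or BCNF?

Candidate keys: {ChefID, KitchenStation}, {ChefID, TableNo}, {KitchenStation, Price}, {Price, TableNo}. Prime attributes: {ChefID, KitchenStation, Price, TableNo}.
For KitchenStation -> TableNo we have {KitchenStation}⁺ = {KitchenStation, TableNo}; {KitchenStation} is not a superkey, so BCNF fails.
Since {TableNo} ⊆ prime attributes and every other non-superkey FD also has a prime right side, the schema is in 3NF.

3NF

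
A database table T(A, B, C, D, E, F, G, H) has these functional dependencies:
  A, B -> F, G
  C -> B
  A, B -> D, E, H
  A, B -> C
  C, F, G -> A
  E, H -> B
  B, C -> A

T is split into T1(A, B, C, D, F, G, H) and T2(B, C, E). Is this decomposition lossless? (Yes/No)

Yes

Common attributes: {B, C}; their closure is {A, B, C, D, E, F, G, H}.
This includes all of T1, so the common attributes are a superkey of T1 — the join is lossless.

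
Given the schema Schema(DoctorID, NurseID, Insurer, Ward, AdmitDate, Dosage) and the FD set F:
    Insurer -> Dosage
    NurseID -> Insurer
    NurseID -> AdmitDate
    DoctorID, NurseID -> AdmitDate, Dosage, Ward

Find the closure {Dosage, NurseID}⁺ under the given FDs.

{AdmitDate, Dosage, Insurer, NurseID}

Start with {Dosage, NurseID}.
NurseID -> Insurer applies; add {Insurer} → now {Dosage, Insurer, NurseID}.
NurseID -> AdmitDate applies; add {AdmitDate} → now {AdmitDate, Dosage, Insurer, NurseID}.
No further FD applies.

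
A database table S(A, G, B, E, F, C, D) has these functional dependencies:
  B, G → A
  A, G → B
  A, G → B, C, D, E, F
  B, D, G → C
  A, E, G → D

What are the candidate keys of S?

{A, G}, {B, G}

No FD produces {G}, so it must be in every candidate key.
Closure of {A, G} is {A, B, C, D, E, F, G}, the whole schema; {A, G} is a candidate key.
Closure of {B, G} is {A, B, C, D, E, F, G}, the whole schema; {B, G} is a candidate key.
Any other superkey properly contains one of these, so there are no further candidate keys.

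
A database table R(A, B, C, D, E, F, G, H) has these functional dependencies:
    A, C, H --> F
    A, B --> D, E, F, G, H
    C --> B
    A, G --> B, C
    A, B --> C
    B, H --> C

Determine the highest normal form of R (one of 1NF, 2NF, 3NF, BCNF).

Candidate keys: {A, B}, {A, C}, {A, G}. Prime attributes: {A, B, C, G}.
C --> B breaks BCNF: {C}⁺ = {B, C}, so {C} is not a superkey.
Since {B} ⊆ prime attributes and every other non-superkey FD also has a prime right side, the schema is in 3NF.

3NF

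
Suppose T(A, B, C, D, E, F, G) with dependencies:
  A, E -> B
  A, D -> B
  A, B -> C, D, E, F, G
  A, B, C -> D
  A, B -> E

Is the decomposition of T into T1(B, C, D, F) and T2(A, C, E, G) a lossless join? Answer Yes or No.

The shared attributes are {C} and {C}⁺ = {C}.
Neither T1 nor T2 is contained in that closure, so the decomposition is lossy.

No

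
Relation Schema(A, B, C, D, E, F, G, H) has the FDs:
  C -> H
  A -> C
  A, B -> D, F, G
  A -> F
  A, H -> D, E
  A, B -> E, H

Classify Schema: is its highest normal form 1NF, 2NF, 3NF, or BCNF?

Candidate key: {A, B}. Prime attributes: {A, B}.
C -> H breaks BCNF: {C}⁺ = {C, H}, so {C} is not a superkey.
C -> H has non-prime {H} on the right and a non-superkey on the left, so 3NF fails.
The proper key subset {A} of {A, B} determines non-prime {C, D, E, F, H}, so the relation is not even in 2NF.

1NF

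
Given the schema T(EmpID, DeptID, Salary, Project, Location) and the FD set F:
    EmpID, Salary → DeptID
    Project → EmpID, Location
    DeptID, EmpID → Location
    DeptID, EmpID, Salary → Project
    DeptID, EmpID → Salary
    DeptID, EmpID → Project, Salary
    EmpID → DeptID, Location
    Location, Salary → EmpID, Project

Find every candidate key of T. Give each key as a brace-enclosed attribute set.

{EmpID}⁺ = {DeptID, EmpID, Location, Project, Salary}, which is every attribute, so {EmpID} is a candidate key.
{Project}⁺ = {DeptID, EmpID, Location, Project, Salary}, which is every attribute, so {Project} is a candidate key.
{Location, Salary}⁺ = {DeptID, EmpID, Location, Project, Salary}, which is every attribute, so {Location, Salary} is a candidate key.
Any other superkey properly contains one of these, so there are no further candidate keys.

{EmpID}, {Location, Salary}, {Project}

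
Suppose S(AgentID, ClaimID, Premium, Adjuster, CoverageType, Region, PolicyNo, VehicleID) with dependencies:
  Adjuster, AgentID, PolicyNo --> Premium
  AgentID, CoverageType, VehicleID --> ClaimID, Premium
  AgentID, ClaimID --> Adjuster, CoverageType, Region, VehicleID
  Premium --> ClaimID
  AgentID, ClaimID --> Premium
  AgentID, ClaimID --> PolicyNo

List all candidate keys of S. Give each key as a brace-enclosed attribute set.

{Adjuster, AgentID, PolicyNo}, {AgentID, ClaimID}, {AgentID, CoverageType, VehicleID}, {AgentID, Premium}

No FD produces {AgentID}, so it must be in every candidate key.
{AgentID, ClaimID} is a candidate key since {AgentID, ClaimID}⁺ = {Adjuster, AgentID, ClaimID, CoverageType, PolicyNo, Premium, Region, VehicleID} covers every attribute.
{AgentID, Premium} is a candidate key since {AgentID, Premium}⁺ = {Adjuster, AgentID, ClaimID, CoverageType, PolicyNo, Premium, Region, VehicleID} covers every attribute.
{Adjuster, AgentID, PolicyNo} is a candidate key since {Adjuster, AgentID, PolicyNo}⁺ = {Adjuster, AgentID, ClaimID, CoverageType, PolicyNo, Premium, Region, VehicleID} covers every attribute.
{AgentID, CoverageType, VehicleID} is a candidate key since {AgentID, CoverageType, VehicleID}⁺ = {Adjuster, AgentID, ClaimID, CoverageType, PolicyNo, Premium, Region, VehicleID} covers every attribute.
These are minimal and exhaustive — every other superkey contains one of them.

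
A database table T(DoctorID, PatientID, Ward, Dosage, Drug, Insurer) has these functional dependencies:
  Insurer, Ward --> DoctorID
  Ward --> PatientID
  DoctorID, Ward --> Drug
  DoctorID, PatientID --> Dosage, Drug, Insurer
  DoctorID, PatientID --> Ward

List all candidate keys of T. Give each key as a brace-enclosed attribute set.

{DoctorID, PatientID}, {DoctorID, Ward}, {Insurer, Ward}

{DoctorID, PatientID}⁺ = {DoctorID, Dosage, Drug, Insurer, PatientID, Ward}, which is every attribute, so {DoctorID, PatientID} is a candidate key.
{DoctorID, Ward}⁺ = {DoctorID, Dosage, Drug, Insurer, PatientID, Ward}, which is every attribute, so {DoctorID, Ward} is a candidate key.
{Insurer, Ward}⁺ = {DoctorID, Dosage, Drug, Insurer, PatientID, Ward}, which is every attribute, so {Insurer, Ward} is a candidate key.
These are minimal and exhaustive — every other superkey contains one of them.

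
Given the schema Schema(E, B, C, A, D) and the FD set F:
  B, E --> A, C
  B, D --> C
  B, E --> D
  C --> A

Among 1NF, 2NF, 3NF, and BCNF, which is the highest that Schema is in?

Candidate key: {B, E}. Prime attributes: {B, E}.
B, D --> C: {B, D}⁺ = {A, B, C, D}, which is not all of the attributes, so the left side is not a superkey — BCNF is violated.
B, D --> C determines the non-prime attribute {C} from a non-superkey — 3NF is violated.
Checking every proper subset of each key, none determines a non-prime attribute — 2NF is satisfied.

2NF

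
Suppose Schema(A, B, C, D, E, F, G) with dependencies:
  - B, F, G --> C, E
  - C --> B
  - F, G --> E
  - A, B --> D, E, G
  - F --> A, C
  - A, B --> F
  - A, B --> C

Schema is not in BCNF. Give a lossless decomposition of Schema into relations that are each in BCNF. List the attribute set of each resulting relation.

{A, C, D, E, F, G}; {B, C}

Candidate keys of the original relation: {A, B}, {A, C}, {F}.
In {A, B, C, D, E, F, G}, {C} is not a superkey ({C}⁺ restricted to this set is {B, C}), so split on C --> B into {B, C} and {A, C, D, E, F, G}.
{B, C} has no BCNF violation.
{A, C, D, E, F, G} has no BCNF violation.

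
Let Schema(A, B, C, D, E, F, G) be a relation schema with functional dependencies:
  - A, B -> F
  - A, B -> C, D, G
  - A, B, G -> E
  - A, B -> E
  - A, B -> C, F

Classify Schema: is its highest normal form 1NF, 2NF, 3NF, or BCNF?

BCNF

Candidate key: {A, B}. Prime attributes: {A, B}.
The left-hand side of every FD is a superkey, so BCNF is satisfied.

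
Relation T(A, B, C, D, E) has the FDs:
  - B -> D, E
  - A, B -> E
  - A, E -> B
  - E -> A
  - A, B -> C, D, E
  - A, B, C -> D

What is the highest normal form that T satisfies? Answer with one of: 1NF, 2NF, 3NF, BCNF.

BCNF

Candidate keys: {B}, {E}. Prime attributes: {B, E}.
Each dependency's left side is a superkey — BCNF holds.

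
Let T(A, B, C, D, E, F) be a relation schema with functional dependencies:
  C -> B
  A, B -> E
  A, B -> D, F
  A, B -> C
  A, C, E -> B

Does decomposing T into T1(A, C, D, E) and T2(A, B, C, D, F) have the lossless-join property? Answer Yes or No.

Common attributes: {A, C, D}; their closure is {A, B, C, D, E, F}.
T1 is contained in that closure, so T1 ∩ T2 -> T1 holds and the join is lossless.

Yes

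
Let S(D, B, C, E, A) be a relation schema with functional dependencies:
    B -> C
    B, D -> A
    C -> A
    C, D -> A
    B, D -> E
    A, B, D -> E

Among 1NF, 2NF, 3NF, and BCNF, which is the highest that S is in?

Candidate key: {B, D}. Prime attributes: {B, D}.
B -> C breaks BCNF: {B}⁺ = {A, B, C}, so {B} is not a superkey.
B -> C has non-prime {C} on the right and a non-superkey on the left, so 3NF fails.
The proper key subset {B} of {B, D} determines non-prime {A, C}, so the relation is not even in 2NF.

1NF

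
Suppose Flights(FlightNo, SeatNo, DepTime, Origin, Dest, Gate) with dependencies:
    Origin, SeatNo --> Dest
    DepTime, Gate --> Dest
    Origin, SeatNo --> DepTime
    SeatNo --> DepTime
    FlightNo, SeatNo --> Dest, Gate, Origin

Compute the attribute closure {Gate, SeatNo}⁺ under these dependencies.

Start with {Gate, SeatNo}.
SeatNo --> DepTime applies; add {DepTime} → now {DepTime, Gate, SeatNo}.
DepTime, Gate --> Dest applies; add {Dest} → now {DepTime, Dest, Gate, SeatNo}.
No further FD applies.

{DepTime, Dest, Gate, SeatNo}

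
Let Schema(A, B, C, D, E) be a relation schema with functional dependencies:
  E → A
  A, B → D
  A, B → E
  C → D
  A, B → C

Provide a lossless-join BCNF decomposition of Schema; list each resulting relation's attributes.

Candidate keys of the original relation: {A, B}, {B, E}.
In {A, B, C, D, E}, {E} is not a superkey ({E}⁺ restricted to this set is {A, E}), so split on E → A into {A, E} and {B, C, D, E}.
{A, E} is in BCNF.
In {B, C, D, E}, {C} is not a superkey ({C}⁺ restricted to this set is {C, D}), so split on C → D into {C, D} and {B, C, E}.
{C, D} is in BCNF.
{B, C, E} is in BCNF.

{A, E}; {B, C, E}; {C, D}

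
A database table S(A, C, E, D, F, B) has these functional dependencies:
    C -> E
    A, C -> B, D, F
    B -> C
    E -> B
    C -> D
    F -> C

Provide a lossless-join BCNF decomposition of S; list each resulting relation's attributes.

{A, F}; {B, C, D, E}; {C, F}

Candidate keys of the original relation: {A, B}, {A, C}, {A, E}, {A, F}.
{A, B, C, D, E, F}: {C} determines {B, C, D, E} here but is not a superkey — split on C -> B, D, E, giving {B, C, D, E} and {A, C, F}.
{B, C, D, E} has no BCNF violation.
{A, C, F}: {F} determines {C, F} here but is not a superkey — split on F -> C, giving {C, F} and {A, F}.
{C, F} has no BCNF violation.
{A, F} has no BCNF violation.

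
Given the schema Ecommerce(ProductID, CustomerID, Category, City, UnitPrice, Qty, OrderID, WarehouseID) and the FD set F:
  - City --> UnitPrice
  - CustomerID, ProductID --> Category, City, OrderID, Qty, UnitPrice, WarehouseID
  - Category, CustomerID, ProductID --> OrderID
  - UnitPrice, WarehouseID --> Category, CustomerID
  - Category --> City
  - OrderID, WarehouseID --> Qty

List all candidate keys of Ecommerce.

{Category, ProductID, WarehouseID}, {City, ProductID, WarehouseID}, {CustomerID, ProductID}, {ProductID, UnitPrice, WarehouseID}

No FD produces {ProductID}, so it must be in every candidate key.
{CustomerID, ProductID}⁺ = {Category, City, CustomerID, OrderID, ProductID, Qty, UnitPrice, WarehouseID} — all of the relation — so {CustomerID, ProductID} is a candidate key.
{Category, ProductID, WarehouseID}⁺ = {Category, City, CustomerID, OrderID, ProductID, Qty, UnitPrice, WarehouseID} — all of the relation — so {Category, ProductID, WarehouseID} is a candidate key.
{City, ProductID, WarehouseID}⁺ = {Category, City, CustomerID, OrderID, ProductID, Qty, UnitPrice, WarehouseID} — all of the relation — so {City, ProductID, WarehouseID} is a candidate key.
{ProductID, UnitPrice, WarehouseID}⁺ = {Category, City, CustomerID, OrderID, ProductID, Qty, UnitPrice, WarehouseID} — all of the relation — so {ProductID, UnitPrice, WarehouseID} is a candidate key.
These are minimal and exhaustive — every other superkey contains one of them.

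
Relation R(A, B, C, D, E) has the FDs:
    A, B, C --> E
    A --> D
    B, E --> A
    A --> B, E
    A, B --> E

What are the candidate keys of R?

{A, C}, {B, C, E}

Attributes never on any right-hand side: {C} — every candidate key must contain it.
{A, C}⁺ = {A, B, C, D, E}, which is every attribute, so {A, C} is a candidate key.
{B, C, E}⁺ = {A, B, C, D, E}, which is every attribute, so {B, C, E} is a candidate key.
No proper subset of any of these is a key, and no other minimal superkey exists.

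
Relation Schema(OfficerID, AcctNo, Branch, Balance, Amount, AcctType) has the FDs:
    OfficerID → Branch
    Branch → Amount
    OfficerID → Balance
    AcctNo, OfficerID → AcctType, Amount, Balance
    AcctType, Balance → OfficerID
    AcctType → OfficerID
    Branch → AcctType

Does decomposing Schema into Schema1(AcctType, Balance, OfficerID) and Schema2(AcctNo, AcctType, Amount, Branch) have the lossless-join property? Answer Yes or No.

Yes

Schema1 ∩ Schema2 = {AcctType}; its closure under F is {AcctType, Amount, Balance, Branch, OfficerID}.
This includes all of Schema1, so the common attributes are a superkey of Schema1 — the join is lossless.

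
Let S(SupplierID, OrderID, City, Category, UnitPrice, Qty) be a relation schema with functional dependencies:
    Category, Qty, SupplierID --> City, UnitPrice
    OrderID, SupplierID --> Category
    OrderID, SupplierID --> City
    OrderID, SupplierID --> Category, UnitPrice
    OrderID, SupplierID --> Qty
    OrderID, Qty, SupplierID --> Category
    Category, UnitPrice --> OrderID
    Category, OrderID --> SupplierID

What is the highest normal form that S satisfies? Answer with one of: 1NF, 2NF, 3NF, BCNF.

Candidate keys: {Category, OrderID}, {Category, Qty, SupplierID}, {Category, UnitPrice}, {OrderID, SupplierID}. Prime attributes: {Category, OrderID, Qty, SupplierID, UnitPrice}.
Each dependency's left side is a superkey — BCNF holds.

BCNF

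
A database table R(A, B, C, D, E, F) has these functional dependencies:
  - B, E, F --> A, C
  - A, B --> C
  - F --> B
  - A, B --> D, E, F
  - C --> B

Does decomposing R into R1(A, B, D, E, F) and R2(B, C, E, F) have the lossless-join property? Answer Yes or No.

The shared attributes are {B, E, F} and {B, E, F}⁺ = {A, B, C, D, E, F}.
This includes all of R1, so the common attributes are a superkey of R1 — the join is lossless.

Yes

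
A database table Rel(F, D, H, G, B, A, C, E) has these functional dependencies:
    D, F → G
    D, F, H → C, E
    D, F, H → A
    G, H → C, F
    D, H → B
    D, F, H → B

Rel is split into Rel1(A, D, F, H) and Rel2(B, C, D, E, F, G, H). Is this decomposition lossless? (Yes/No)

Common attributes: {D, F, H}; their closure is {A, B, C, D, E, F, G, H}.
Since Rel1 ⊆ {A, B, C, D, E, F, G, H}, the intersection is a superkey of Rel1; the decomposition is lossless.

Yes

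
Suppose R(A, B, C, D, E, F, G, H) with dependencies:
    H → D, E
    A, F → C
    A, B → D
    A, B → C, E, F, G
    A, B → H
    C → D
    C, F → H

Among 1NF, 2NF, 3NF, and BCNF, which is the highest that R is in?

2NF

Candidate key: {A, B}. Prime attributes: {A, B}.
H → D, E: {H}⁺ = {D, E, H}, which is not all of the attributes, so the left side is not a superkey — BCNF is violated.
H → D, E has non-prime {D, E} on the right and a non-superkey on the left, so 3NF fails.
No non-prime attribute depends on a proper subset of any candidate key, so 2NF holds.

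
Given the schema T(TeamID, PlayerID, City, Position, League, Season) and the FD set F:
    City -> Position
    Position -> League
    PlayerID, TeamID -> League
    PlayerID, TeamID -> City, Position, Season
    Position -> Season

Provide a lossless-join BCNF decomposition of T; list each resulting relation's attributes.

{City, PlayerID, TeamID}; {City, Position}; {League, Position, Season}

Candidate key of the original relation: {PlayerID, TeamID}.
{City, League, PlayerID, Position, Season, TeamID}: {City} determines {City, League, Position, Season} here but is not a superkey — split on City -> League, Position, Season, giving {City, League, Position, Season} and {City, PlayerID, TeamID}.
{City, League, Position, Season}: {Position} determines {League, Position, Season} here but is not a superkey — split on Position -> League, Season, giving {League, Position, Season} and {City, Position}.
{League, Position, Season} has no BCNF violation.
{City, Position} has no BCNF violation.
{City, PlayerID, TeamID} has no BCNF violation.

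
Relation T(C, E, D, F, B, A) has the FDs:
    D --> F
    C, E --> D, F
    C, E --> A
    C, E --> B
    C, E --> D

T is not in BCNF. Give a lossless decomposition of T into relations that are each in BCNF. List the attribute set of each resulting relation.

{A, B, C, D, E}; {D, F}

Candidate key of the original relation: {C, E}.
Within {A, B, C, D, E, F}: {D}⁺ ∩ {A, B, C, D, E, F} = {D, F}, not the whole set, so D --> F violates BCNF; decompose into {D, F} and {A, B, C, D, E}.
{D, F} is in BCNF.
{A, B, C, D, E} is in BCNF.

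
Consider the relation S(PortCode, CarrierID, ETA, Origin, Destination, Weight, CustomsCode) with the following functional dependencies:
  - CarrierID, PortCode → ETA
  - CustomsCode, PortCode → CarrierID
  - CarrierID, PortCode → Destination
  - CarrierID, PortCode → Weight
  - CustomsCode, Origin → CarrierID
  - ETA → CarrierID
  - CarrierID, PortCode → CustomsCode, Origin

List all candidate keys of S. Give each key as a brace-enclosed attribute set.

{CarrierID, PortCode}, {CustomsCode, PortCode}, {ETA, PortCode}

Attributes never on any right-hand side: {PortCode} — every candidate key must contain it.
Closure of {CarrierID, PortCode} is {CarrierID, CustomsCode, Destination, ETA, Origin, PortCode, Weight}, the whole schema; {CarrierID, PortCode} is a candidate key.
Closure of {CustomsCode, PortCode} is {CarrierID, CustomsCode, Destination, ETA, Origin, PortCode, Weight}, the whole schema; {CustomsCode, PortCode} is a candidate key.
Closure of {ETA, PortCode} is {CarrierID, CustomsCode, Destination, ETA, Origin, PortCode, Weight}, the whole schema; {ETA, PortCode} is a candidate key.
Any other superkey properly contains one of these, so there are no further candidate keys.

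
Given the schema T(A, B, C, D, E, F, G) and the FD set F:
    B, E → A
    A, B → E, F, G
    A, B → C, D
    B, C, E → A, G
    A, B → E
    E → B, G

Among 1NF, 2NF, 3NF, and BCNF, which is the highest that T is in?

BCNF

Candidate keys: {A, B}, {E}. Prime attributes: {A, B, E}.
The left-hand side of every FD is a superkey, so BCNF is satisfied.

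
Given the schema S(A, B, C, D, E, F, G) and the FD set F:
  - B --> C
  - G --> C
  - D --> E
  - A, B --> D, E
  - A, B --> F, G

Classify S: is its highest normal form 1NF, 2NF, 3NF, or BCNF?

1NF

Candidate key: {A, B}. Prime attributes: {A, B}.
B --> C breaks BCNF: {B}⁺ = {B, C}, so {B} is not a superkey.
Because {C} is non-prime and the left side of B --> C is not a superkey, the relation is not in 3NF.
Since {B} ⊂ {A, B} and {B}⁺ ⊇ {C} with {C} non-prime, there is a partial dependency; 2NF fails.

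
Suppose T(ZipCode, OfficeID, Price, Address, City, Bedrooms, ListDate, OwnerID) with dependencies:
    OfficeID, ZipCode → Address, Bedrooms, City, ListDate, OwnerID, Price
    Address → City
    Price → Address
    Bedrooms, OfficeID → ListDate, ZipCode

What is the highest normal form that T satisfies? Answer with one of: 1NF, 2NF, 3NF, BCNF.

Candidate keys: {Bedrooms, OfficeID}, {OfficeID, ZipCode}. Prime attributes: {Bedrooms, OfficeID, ZipCode}.
Address → City breaks BCNF: {Address}⁺ = {Address, City}, so {Address} is not a superkey.
Address → City has non-prime {City} on the right and a non-superkey on the left, so 3NF fails.
No proper subset of a key has a non-prime attribute in its closure, so there is no partial dependency; 2NF holds.

2NF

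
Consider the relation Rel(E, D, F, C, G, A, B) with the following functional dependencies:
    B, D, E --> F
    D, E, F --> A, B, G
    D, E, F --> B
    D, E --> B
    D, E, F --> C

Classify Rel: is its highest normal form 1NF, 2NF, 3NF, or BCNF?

Candidate key: {D, E}. Prime attributes: {D, E}.
Each dependency's left side is a superkey — BCNF holds.

BCNF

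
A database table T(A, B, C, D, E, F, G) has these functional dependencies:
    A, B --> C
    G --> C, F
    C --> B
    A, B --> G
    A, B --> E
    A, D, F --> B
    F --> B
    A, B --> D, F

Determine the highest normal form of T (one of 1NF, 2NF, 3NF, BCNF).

3NF

Candidate keys: {A, B}, {A, C}, {A, F}, {A, G}. Prime attributes: {A, B, C, F, G}.
For G --> C, F we have {G}⁺ = {B, C, F, G}; {G} is not a superkey, so BCNF fails.
Its right-hand attributes {C, F} are all prime, as are those of every other non-superkey FD — the relation is in 3NF.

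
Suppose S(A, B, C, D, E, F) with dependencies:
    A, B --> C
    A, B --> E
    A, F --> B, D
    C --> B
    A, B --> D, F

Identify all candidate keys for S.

{A, B}, {A, C}, {A, F}

{A} never appears on the right of any FD, so every key must include it.
{A, B}⁺ = {A, B, C, D, E, F} — all of the relation — so {A, B} is a candidate key.
{A, C}⁺ = {A, B, C, D, E, F} — all of the relation — so {A, C} is a candidate key.
{A, F}⁺ = {A, B, C, D, E, F} — all of the relation — so {A, F} is a candidate key.
These are minimal and exhaustive — every other superkey contains one of them.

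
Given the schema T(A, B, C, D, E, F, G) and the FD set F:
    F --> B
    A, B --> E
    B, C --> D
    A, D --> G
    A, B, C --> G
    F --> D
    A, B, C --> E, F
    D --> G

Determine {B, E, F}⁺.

{B, D, E, F, G}

Start with {B, E, F}.
F --> D applies; add {D} → now {B, D, E, F}.
D --> G applies; add {G} → now {B, D, E, F, G}.
No further FD applies.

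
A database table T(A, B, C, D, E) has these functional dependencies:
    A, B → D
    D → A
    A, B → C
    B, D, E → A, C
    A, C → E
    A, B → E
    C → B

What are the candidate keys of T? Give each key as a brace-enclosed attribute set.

{A, B}, {A, C}, {B, D}, {C, D}

Closure of {A, B} is {A, B, C, D, E}, the whole schema; {A, B} is a candidate key.
Closure of {A, C} is {A, B, C, D, E}, the whole schema; {A, C} is a candidate key.
Closure of {B, D} is {A, B, C, D, E}, the whole schema; {B, D} is a candidate key.
Closure of {C, D} is {A, B, C, D, E}, the whole schema; {C, D} is a candidate key.
No proper subset of any of these is a key, and no other minimal superkey exists.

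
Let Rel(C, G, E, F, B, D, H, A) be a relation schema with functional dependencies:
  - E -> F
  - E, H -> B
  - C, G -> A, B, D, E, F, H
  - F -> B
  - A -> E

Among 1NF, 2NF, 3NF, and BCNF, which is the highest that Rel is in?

2NF

Candidate key: {C, G}. Prime attributes: {C, G}.
E -> F: {E}⁺ = {B, E, F}, which is not all of the attributes, so the left side is not a superkey — BCNF is violated.
Because {F} is non-prime and the left side of E -> F is not a superkey, the relation is not in 3NF.
No non-prime attribute depends on a proper subset of any candidate key, so 2NF holds.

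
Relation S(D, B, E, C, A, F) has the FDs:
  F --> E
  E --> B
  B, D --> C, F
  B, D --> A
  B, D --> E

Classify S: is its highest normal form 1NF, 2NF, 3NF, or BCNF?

Candidate keys: {B, D}, {D, E}, {D, F}. Prime attributes: {B, D, E, F}.
F --> E breaks BCNF: {F}⁺ = {B, E, F}, so {F} is not a superkey.
Its right-hand attributes {E} are all prime, as are those of every other non-superkey FD — the relation is in 3NF.

3NF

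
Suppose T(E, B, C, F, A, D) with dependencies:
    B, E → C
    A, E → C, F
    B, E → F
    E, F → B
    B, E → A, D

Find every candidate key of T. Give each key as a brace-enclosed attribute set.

Attributes never on any right-hand side: {E} — every candidate key must contain it.
{A, E} is a candidate key since {A, E}⁺ = {A, B, C, D, E, F} covers every attribute.
{B, E} is a candidate key since {B, E}⁺ = {A, B, C, D, E, F} covers every attribute.
{E, F} is a candidate key since {E, F}⁺ = {A, B, C, D, E, F} covers every attribute.
Any other superkey properly contains one of these, so there are no further candidate keys.

{A, E}, {B, E}, {E, F}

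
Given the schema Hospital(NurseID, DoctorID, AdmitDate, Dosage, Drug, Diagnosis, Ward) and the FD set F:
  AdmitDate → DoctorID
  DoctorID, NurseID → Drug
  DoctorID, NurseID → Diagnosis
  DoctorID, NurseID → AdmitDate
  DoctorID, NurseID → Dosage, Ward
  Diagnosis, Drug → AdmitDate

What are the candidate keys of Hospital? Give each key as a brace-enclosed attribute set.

No FD produces {NurseID}, so it must be in every candidate key.
Closure of {AdmitDate, NurseID} is {AdmitDate, Diagnosis, DoctorID, Dosage, Drug, NurseID, Ward}, the whole schema; {AdmitDate, NurseID} is a candidate key.
Closure of {DoctorID, NurseID} is {AdmitDate, Diagnosis, DoctorID, Dosage, Drug, NurseID, Ward}, the whole schema; {DoctorID, NurseID} is a candidate key.
Closure of {Diagnosis, Drug, NurseID} is {AdmitDate, Diagnosis, DoctorID, Dosage, Drug, NurseID, Ward}, the whole schema; {Diagnosis, Drug, NurseID} is a candidate key.
Any other superkey properly contains one of these, so there are no further candidate keys.

{AdmitDate, NurseID}, {Diagnosis, Drug, NurseID}, {DoctorID, NurseID}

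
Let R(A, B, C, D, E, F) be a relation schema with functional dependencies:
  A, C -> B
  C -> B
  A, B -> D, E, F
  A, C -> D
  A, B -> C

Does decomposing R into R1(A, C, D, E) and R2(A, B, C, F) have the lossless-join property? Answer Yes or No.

Common attributes: {A, C}; their closure is {A, B, C, D, E, F}.
Since R1 ⊆ {A, B, C, D, E, F}, the intersection is a superkey of R1; the decomposition is lossless.

Yes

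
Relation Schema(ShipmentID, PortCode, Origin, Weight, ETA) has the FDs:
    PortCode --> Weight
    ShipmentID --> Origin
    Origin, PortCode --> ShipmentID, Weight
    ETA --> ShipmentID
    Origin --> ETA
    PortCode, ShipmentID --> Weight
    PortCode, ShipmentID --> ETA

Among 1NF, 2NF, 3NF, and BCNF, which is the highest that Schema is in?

1NF

Candidate keys: {ETA, PortCode}, {Origin, PortCode}, {PortCode, ShipmentID}. Prime attributes: {ETA, Origin, PortCode, ShipmentID}.
PortCode --> Weight breaks BCNF: {PortCode}⁺ = {PortCode, Weight}, so {PortCode} is not a superkey.
PortCode --> Weight has non-prime {Weight} on the right and a non-superkey on the left, so 3NF fails.
Since {PortCode} ⊂ {ETA, PortCode} and {PortCode}⁺ ⊇ {Weight} with {Weight} non-prime, there is a partial dependency; 2NF fails.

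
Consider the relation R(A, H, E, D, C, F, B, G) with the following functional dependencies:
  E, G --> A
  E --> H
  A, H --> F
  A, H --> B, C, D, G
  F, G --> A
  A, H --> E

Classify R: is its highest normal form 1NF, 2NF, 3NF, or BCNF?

3NF

Candidate keys: {A, E}, {A, H}, {E, G}, {F, G, H}. Prime attributes: {A, E, F, G, H}.
For E --> H we have {E}⁺ = {E, H}; {E} is not a superkey, so BCNF fails.
Since {H} ⊆ prime attributes and every other non-superkey FD also has a prime right side, the schema is in 3NF.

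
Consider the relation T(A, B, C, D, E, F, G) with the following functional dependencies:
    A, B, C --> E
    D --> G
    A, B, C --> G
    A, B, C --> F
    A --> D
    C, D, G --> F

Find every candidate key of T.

Attributes never on any right-hand side: {A, B, C} — every candidate key must contain all of them.
{A, B, C}⁺ = {A, B, C, D, E, F, G}, which is every attribute, so {A, B, C} is a candidate key.
No other minimal set has full closure, so this is the only candidate key.

{A, B, C}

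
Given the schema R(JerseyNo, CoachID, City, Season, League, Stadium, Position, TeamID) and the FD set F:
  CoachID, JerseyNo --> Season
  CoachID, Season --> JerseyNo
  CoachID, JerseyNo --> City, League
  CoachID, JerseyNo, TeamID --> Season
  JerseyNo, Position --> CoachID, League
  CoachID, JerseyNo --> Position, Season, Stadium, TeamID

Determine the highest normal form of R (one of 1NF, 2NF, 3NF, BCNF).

BCNF

Candidate keys: {CoachID, JerseyNo}, {CoachID, Season}, {JerseyNo, Position}. Prime attributes: {CoachID, JerseyNo, Position, Season}.
Every FD has a superkey on the left, so the relation is in BCNF.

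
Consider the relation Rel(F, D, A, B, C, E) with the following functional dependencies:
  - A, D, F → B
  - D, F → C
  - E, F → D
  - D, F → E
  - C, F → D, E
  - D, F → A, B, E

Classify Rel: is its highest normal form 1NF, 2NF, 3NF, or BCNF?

Candidate keys: {C, F}, {D, F}, {E, F}. Prime attributes: {C, D, E, F}.
Each dependency's left side is a superkey — BCNF holds.

BCNF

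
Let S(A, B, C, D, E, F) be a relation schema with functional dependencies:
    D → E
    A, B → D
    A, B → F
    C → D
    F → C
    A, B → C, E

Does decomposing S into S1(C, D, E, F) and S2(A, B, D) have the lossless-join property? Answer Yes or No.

No

S1 ∩ S2 = {D}; its closure under F is {D, E}.
The closure covers neither S1 nor S2 entirely; the join is not lossless.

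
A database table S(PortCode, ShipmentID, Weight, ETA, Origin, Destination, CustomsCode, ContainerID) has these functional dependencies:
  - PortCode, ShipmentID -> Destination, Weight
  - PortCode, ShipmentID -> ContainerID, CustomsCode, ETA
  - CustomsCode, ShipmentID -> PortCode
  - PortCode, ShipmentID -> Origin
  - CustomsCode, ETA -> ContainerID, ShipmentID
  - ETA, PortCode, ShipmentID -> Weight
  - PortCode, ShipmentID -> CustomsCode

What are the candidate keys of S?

{CustomsCode, ETA}⁺ = {ContainerID, CustomsCode, Destination, ETA, Origin, PortCode, ShipmentID, Weight}, which is every attribute, so {CustomsCode, ETA} is a candidate key.
{CustomsCode, ShipmentID}⁺ = {ContainerID, CustomsCode, Destination, ETA, Origin, PortCode, ShipmentID, Weight}, which is every attribute, so {CustomsCode, ShipmentID} is a candidate key.
{PortCode, ShipmentID}⁺ = {ContainerID, CustomsCode, Destination, ETA, Origin, PortCode, ShipmentID, Weight}, which is every attribute, so {PortCode, ShipmentID} is a candidate key.
No proper subset of any of these is a key, and no other minimal superkey exists.

{CustomsCode, ETA}, {CustomsCode, ShipmentID}, {PortCode, ShipmentID}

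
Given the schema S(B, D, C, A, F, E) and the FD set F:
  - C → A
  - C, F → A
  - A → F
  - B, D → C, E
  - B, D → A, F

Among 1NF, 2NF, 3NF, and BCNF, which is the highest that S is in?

2NF

Candidate key: {B, D}. Prime attributes: {B, D}.
C → A breaks BCNF: {C}⁺ = {A, C, F}, so {C} is not a superkey.
Because {A} is non-prime and the left side of C → A is not a superkey, the relation is not in 3NF.
Checking every proper subset of each key, none determines a non-prime attribute — 2NF is satisfied.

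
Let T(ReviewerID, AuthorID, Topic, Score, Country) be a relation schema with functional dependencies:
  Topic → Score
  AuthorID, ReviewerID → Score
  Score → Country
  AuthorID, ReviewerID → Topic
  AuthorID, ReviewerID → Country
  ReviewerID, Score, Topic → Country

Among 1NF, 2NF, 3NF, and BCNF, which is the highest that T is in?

2NF

Candidate key: {AuthorID, ReviewerID}. Prime attributes: {AuthorID, ReviewerID}.
Topic → Score: {Topic}⁺ = {Country, Score, Topic}, which is not all of the attributes, so the left side is not a superkey — BCNF is violated.
Because {Score} is non-prime and the left side of Topic → Score is not a superkey, the relation is not in 3NF.
No non-prime attribute depends on a proper subset of any candidate key, so 2NF holds.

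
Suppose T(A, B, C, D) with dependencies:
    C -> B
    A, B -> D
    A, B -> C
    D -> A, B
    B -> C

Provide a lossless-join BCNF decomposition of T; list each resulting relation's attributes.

Candidate keys of the original relation: {A, B}, {A, C}, {D}.
In {A, B, C, D}, {C} is not a superkey ({C}⁺ restricted to this set is {B, C}), so split on C -> B into {B, C} and {A, C, D}.
{B, C} has no BCNF violation.
{A, C, D} has no BCNF violation.

{A, C, D}; {B, C}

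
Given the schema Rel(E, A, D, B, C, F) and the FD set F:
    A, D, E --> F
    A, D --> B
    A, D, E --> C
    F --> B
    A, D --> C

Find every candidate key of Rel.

{A, D, E} never appear on the right of any FD, so every key must include all of them.
{A, D, E}⁺ = {A, B, C, D, E, F}, which is every attribute, so {A, D, E} is a candidate key.
No smaller or unrelated set reaches every attribute, so there are no other keys.

{A, D, E}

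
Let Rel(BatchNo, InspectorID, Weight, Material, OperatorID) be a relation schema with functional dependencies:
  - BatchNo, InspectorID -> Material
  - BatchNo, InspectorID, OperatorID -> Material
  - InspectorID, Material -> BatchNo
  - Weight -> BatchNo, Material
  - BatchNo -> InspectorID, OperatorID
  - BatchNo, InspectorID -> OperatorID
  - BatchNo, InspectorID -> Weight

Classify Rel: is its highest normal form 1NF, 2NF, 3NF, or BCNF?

BCNF

Candidate keys: {BatchNo}, {InspectorID, Material}, {Weight}. Prime attributes: {BatchNo, InspectorID, Material, Weight}.
Every FD has a superkey on the left, so the relation is in BCNF.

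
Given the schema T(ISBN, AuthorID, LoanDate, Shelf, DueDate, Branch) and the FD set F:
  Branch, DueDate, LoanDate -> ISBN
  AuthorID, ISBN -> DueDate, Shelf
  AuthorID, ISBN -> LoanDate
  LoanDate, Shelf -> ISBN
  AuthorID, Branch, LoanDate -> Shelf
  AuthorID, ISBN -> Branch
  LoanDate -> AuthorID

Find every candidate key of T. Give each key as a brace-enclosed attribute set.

{AuthorID, ISBN}⁺ = {AuthorID, Branch, DueDate, ISBN, LoanDate, Shelf} — all of the relation — so {AuthorID, ISBN} is a candidate key.
{Branch, LoanDate}⁺ = {AuthorID, Branch, DueDate, ISBN, LoanDate, Shelf} — all of the relation — so {Branch, LoanDate} is a candidate key.
{ISBN, LoanDate}⁺ = {AuthorID, Branch, DueDate, ISBN, LoanDate, Shelf} — all of the relation — so {ISBN, LoanDate} is a candidate key.
{LoanDate, Shelf}⁺ = {AuthorID, Branch, DueDate, ISBN, LoanDate, Shelf} — all of the relation — so {LoanDate, Shelf} is a candidate key.
Any other superkey properly contains one of these, so there are no further candidate keys.

{AuthorID, ISBN}, {Branch, LoanDate}, {ISBN, LoanDate}, {LoanDate, Shelf}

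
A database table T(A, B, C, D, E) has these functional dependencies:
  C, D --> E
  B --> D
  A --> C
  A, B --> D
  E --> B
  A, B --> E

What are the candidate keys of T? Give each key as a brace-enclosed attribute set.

Attributes never on any right-hand side: {A} — every candidate key must contain it.
{A, B}⁺ = {A, B, C, D, E} — all of the relation — so {A, B} is a candidate key.
{A, D}⁺ = {A, B, C, D, E} — all of the relation — so {A, D} is a candidate key.
{A, E}⁺ = {A, B, C, D, E} — all of the relation — so {A, E} is a candidate key.
These are minimal and exhaustive — every other superkey contains one of them.

{A, B}, {A, D}, {A, E}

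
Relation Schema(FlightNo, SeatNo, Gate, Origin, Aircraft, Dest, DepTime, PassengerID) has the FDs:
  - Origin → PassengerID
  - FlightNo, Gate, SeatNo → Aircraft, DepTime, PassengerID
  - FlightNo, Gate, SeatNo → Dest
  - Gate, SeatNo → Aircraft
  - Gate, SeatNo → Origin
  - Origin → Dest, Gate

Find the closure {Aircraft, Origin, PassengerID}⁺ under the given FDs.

Start with {Aircraft, Origin, PassengerID}.
Origin → Dest, Gate applies; add {Dest, Gate} → now {Aircraft, Dest, Gate, Origin, PassengerID}.
No further FD applies.

{Aircraft, Dest, Gate, Origin, PassengerID}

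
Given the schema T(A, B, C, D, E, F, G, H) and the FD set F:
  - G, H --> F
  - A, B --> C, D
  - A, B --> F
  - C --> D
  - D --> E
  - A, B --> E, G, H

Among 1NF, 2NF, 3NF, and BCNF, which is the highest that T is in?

Candidate key: {A, B}. Prime attributes: {A, B}.
For G, H --> F we have {G, H}⁺ = {F, G, H}; {G, H} is not a superkey, so BCNF fails.
G, H --> F has non-prime {F} on the right and a non-superkey on the left, so 3NF fails.
No proper subset of a key has a non-prime attribute in its closure, so there is no partial dependency; 2NF holds.

2NF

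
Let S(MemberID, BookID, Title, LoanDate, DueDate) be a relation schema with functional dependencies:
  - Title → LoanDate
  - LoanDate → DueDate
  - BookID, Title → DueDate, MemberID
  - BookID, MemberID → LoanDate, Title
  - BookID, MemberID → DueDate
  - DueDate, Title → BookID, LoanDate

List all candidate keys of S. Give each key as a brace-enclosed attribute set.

{Title}⁺ = {BookID, DueDate, LoanDate, MemberID, Title} — all of the relation — so {Title} is a candidate key.
{BookID, MemberID}⁺ = {BookID, DueDate, LoanDate, MemberID, Title} — all of the relation — so {BookID, MemberID} is a candidate key.
No proper subset of any of these is a key, and no other minimal superkey exists.

{BookID, MemberID}, {Title}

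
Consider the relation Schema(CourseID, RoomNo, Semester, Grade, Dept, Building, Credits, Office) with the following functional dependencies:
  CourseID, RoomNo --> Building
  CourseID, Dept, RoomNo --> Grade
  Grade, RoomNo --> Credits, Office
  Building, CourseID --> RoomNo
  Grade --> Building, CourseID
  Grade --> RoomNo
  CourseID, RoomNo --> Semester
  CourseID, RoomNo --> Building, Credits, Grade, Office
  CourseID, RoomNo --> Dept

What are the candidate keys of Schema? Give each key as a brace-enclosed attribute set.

{Grade}⁺ = {Building, CourseID, Credits, Dept, Grade, Office, RoomNo, Semester} — all of the relation — so {Grade} is a candidate key.
{Building, CourseID}⁺ = {Building, CourseID, Credits, Dept, Grade, Office, RoomNo, Semester} — all of the relation — so {Building, CourseID} is a candidate key.
{CourseID, RoomNo}⁺ = {Building, CourseID, Credits, Dept, Grade, Office, RoomNo, Semester} — all of the relation — so {CourseID, RoomNo} is a candidate key.
No proper subset of any of these is a key, and no other minimal superkey exists.

{Building, CourseID}, {CourseID, RoomNo}, {Grade}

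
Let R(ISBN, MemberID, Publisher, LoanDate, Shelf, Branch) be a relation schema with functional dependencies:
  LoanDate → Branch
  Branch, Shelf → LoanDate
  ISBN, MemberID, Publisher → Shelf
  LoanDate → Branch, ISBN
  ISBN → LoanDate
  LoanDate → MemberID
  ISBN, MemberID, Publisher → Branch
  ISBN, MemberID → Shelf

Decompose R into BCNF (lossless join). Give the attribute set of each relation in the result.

Candidate keys of the original relation: {Branch, Publisher, Shelf}, {ISBN, Publisher}, {LoanDate, Publisher}.
In {Branch, ISBN, LoanDate, MemberID, Publisher, Shelf}, {LoanDate} is not a superkey ({LoanDate}⁺ restricted to this set is {Branch, ISBN, LoanDate, MemberID, Shelf}), so split on LoanDate → Branch, ISBN, MemberID, Shelf into {Branch, ISBN, LoanDate, MemberID, Shelf} and {LoanDate, Publisher}.
{Branch, ISBN, LoanDate, MemberID, Shelf}: every determinant is a superkey — BCNF.
{LoanDate, Publisher}: every determinant is a superkey — BCNF.

{Branch, ISBN, LoanDate, MemberID, Shelf}; {LoanDate, Publisher}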